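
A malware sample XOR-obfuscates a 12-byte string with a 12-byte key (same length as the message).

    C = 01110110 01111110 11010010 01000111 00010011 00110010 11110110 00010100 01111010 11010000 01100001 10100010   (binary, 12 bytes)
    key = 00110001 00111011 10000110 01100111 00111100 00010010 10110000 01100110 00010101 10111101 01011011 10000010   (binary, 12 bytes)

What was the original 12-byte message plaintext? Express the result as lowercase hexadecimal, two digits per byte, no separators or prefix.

474554202f2046726f6d3a20

XOR is its own inverse, so applying the key byte-wise gives the result directly.
byte 0: 76 ^ 31 = 47
byte 1: 7e ^ 3b = 45
byte 2: d2 ^ 86 = 54
byte 3: 47 ^ 67 = 20
byte 4: 13 ^ 3c = 2f
byte 5: 32 ^ 12 = 20
byte 6: f6 ^ b0 = 46
byte 7: 14 ^ 66 = 72
byte 8: 7a ^ 15 = 6f
byte 9: d0 ^ bd = 6d
byte 10: 61 ^ 5b = 3a
byte 11: a2 ^ 82 = 20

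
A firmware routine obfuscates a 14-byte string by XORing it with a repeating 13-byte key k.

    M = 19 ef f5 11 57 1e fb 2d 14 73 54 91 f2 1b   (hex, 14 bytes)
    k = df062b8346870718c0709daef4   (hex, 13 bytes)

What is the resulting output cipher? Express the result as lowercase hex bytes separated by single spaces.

The 13-byte key repeats, so the effective keystream is df 06 2b 83 46 87 07 18 c0 70 9d ae f4 df.
byte 0: 19 ^ df = c6
byte 1: ef ^ 06 = e9
byte 2: f5 ^ 2b = de
byte 3: 11 ^ 83 = 92
byte 4: 57 ^ 46 = 11
byte 5: 1e ^ 87 = 99
byte 6: fb ^ 07 = fc
byte 7: 2d ^ 18 = 35
byte 8: 14 ^ c0 = d4
byte 9: 73 ^ 70 = 03
byte 10: 54 ^ 9d = c9
byte 11: 91 ^ ae = 3f
byte 12: f2 ^ f4 = 06
byte 13: 1b ^ df = c4

c6 e9 de 92 11 99 fc 35 d4 03 c9 3f 06 c4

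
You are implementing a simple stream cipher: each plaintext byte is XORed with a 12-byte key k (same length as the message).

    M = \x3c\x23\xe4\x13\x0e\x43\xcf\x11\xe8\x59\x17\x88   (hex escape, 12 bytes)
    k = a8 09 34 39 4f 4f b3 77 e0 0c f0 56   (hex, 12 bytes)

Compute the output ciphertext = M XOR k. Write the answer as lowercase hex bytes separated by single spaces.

00111100 XOR 10101000 = 10010100
00100011 XOR 00001001 = 00101010
11100100 XOR 00110100 = 11010000
00010011 XOR 00111001 = 00101010
00001110 XOR 01001111 = 01000001
01000011 XOR 01001111 = 00001100
11001111 XOR 10110011 = 01111100
00010001 XOR 01110111 = 01100110
11101000 XOR 11100000 = 00001000
01011001 XOR 00001100 = 01010101
00010111 XOR 11110000 = 11100111
10001000 XOR 01010110 = 11011110

94 2a d0 2a 41 0c 7c 66 08 55 e7 de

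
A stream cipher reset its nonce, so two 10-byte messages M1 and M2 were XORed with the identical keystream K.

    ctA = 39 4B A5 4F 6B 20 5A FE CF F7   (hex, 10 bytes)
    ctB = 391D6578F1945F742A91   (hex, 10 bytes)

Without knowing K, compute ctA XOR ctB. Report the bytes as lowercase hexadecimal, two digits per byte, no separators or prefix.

ctA ⊕ ctB = (M1 ⊕ K) ⊕ (M2 ⊕ K) = M1 ⊕ M2 — the shared key cancels under XOR.
 57 XOR  57 =   0
 75 XOR  29 =  86
165 XOR 101 = 192
 79 XOR 120 =  55
107 XOR 241 = 154
 32 XOR 148 = 180
 90 XOR  95 =   5
254 XOR 116 = 138
207 XOR  42 = 229
247 XOR 145 = 102

0056c0379ab4058ae566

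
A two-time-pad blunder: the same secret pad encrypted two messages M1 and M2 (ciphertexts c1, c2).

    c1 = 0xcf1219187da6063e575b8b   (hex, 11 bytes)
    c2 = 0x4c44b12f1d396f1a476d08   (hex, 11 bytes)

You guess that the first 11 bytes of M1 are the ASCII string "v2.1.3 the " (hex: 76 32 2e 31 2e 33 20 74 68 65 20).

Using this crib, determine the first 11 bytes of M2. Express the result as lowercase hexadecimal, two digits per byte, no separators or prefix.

f56486064eac49507853a3

First, c1 ⊕ c2 = (M1 ⊕ K) ⊕ (M2 ⊕ K) = M1 ⊕ M2, so the key drops out. Then M2 = (M1 ⊕ M2) ⊕ M1 over the first 11 bytes.
byte 0: (cf ^ 4c) ^ 76 = 83 ^ 76 = f5
byte 1: (12 ^ 44) ^ 32 = 56 ^ 32 = 64
byte 2: (19 ^ b1) ^ 2e = a8 ^ 2e = 86
byte 3: (18 ^ 2f) ^ 31 = 37 ^ 31 = 06
byte 4: (7d ^ 1d) ^ 2e = 60 ^ 2e = 4e
byte 5: (a6 ^ 39) ^ 33 = 9f ^ 33 = ac
byte 6: (06 ^ 6f) ^ 20 = 69 ^ 20 = 49
byte 7: (3e ^ 1a) ^ 74 = 24 ^ 74 = 50
byte 8: (57 ^ 47) ^ 68 = 10 ^ 68 = 78
byte 9: (5b ^ 6d) ^ 65 = 36 ^ 65 = 53
byte 10: (8b ^ 08) ^ 20 = 83 ^ 20 = a3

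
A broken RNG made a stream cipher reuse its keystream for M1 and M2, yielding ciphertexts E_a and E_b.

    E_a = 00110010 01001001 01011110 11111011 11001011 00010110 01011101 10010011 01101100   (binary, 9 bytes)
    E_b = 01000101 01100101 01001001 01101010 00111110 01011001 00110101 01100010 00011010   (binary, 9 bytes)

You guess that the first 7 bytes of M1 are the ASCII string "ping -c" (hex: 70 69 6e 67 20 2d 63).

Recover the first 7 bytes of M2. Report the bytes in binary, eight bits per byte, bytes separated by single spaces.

00000111 01000101 01111001 11110110 11010101 01100010 00001011

First, E_a ⊕ E_b = (M1 ⊕ K) ⊕ (M2 ⊕ K) = M1 ⊕ M2, so the key drops out. Then M2 = (M1 ⊕ M2) ⊕ M1 over the first 7 bytes.
byte 0: (32 xor 45) xor 70 = 77 xor 70 = 07
byte 1: (49 xor 65) xor 69 = 2c xor 69 = 45
byte 2: (5e xor 49) xor 6e = 17 xor 6e = 79
byte 3: (fb xor 6a) xor 67 = 91 xor 67 = f6
byte 4: (cb xor 3e) xor 20 = f5 xor 20 = d5
byte 5: (16 xor 59) xor 2d = 4f xor 2d = 62
byte 6: (5d xor 35) xor 63 = 68 xor 63 = 0b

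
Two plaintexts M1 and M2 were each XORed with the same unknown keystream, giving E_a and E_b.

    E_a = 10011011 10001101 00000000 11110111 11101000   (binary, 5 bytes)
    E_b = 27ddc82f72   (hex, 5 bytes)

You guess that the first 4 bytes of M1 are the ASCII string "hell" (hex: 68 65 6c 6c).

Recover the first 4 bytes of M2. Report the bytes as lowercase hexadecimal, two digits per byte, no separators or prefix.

First, E_a ⊕ E_b = (M1 ⊕ K) ⊕ (M2 ⊕ K) = M1 ⊕ M2, so the key drops out. Then M2 = (M1 ⊕ M2) ⊕ M1 over the first 4 bytes.
byte 0: (9b XOR 27) XOR 68 = bc XOR 68 = d4
byte 1: (8d XOR dd) XOR 65 = 50 XOR 65 = 35
byte 2: (00 XOR c8) XOR 6c = c8 XOR 6c = a4
byte 3: (f7 XOR 2f) XOR 6c = d8 XOR 6c = b4

d435a4b4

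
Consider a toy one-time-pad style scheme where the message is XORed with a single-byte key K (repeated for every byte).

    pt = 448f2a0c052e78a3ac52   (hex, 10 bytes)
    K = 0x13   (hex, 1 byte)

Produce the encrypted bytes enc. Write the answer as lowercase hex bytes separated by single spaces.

57 9c 39 1f 16 3d 6b b0 bf 41

The 1-byte key repeats, so the effective keystream is 13 13 13 13 13 13 13 13 13 13.
byte 0: 44 ^ 13 = 57
byte 1: 8f ^ 13 = 9c
byte 2: 2a ^ 13 = 39
byte 3: 0c ^ 13 = 1f
byte 4: 05 ^ 13 = 16
byte 5: 2e ^ 13 = 3d
byte 6: 78 ^ 13 = 6b
byte 7: a3 ^ 13 = b0
byte 8: ac ^ 13 = bf
byte 9: 52 ^ 13 = 41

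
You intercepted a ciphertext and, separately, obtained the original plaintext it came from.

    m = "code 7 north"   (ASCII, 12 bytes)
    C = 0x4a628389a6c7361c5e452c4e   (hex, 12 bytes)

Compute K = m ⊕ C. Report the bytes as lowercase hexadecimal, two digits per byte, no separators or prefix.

Since C = m ⊕ K, XORing both sides with m gives K = m ⊕ C.
01100011 xor 01001010 = 00101001
01101111 xor 01100010 = 00001101
01100100 xor 10000011 = 11100111
01100101 xor 10001001 = 11101100
00100000 xor 10100110 = 10000110
00110111 xor 11000111 = 11110000
00100000 xor 00110110 = 00010110
01101110 xor 00011100 = 01110010
01101111 xor 01011110 = 00110001
01110010 xor 01000101 = 00110111
01110100 xor 00101100 = 01011000
01101000 xor 01001110 = 00100110

290de7ec86f0167231375826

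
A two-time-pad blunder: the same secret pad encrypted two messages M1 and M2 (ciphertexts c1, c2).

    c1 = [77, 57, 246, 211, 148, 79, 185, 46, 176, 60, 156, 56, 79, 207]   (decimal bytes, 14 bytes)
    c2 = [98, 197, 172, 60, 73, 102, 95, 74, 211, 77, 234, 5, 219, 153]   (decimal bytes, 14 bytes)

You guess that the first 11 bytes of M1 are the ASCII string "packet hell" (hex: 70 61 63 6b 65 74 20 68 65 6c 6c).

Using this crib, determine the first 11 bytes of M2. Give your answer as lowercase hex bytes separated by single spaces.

First, c1 ⊕ c2 = (M1 ⊕ K) ⊕ (M2 ⊕ K) = M1 ⊕ M2, so the key drops out. Then M2 = (M1 ⊕ M2) ⊕ M1 over the first 11 bytes.
byte 0: (4d XOR 62) XOR 70 = 2f XOR 70 = 5f
byte 1: (39 XOR c5) XOR 61 = fc XOR 61 = 9d
byte 2: (f6 XOR ac) XOR 63 = 5a XOR 63 = 39
byte 3: (d3 XOR 3c) XOR 6b = ef XOR 6b = 84
byte 4: (94 XOR 49) XOR 65 = dd XOR 65 = b8
byte 5: (4f XOR 66) XOR 74 = 29 XOR 74 = 5d
byte 6: (b9 XOR 5f) XOR 20 = e6 XOR 20 = c6
byte 7: (2e XOR 4a) XOR 68 = 64 XOR 68 = 0c
byte 8: (b0 XOR d3) XOR 65 = 63 XOR 65 = 06
byte 9: (3c XOR 4d) XOR 6c = 71 XOR 6c = 1d
byte 10: (9c XOR ea) XOR 6c = 76 XOR 6c = 1a

5f 9d 39 84 b8 5d c6 0c 06 1d 1a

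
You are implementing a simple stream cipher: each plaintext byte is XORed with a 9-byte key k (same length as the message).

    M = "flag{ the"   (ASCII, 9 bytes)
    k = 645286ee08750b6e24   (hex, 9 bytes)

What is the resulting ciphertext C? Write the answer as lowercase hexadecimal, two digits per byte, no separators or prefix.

023ee78973557f0641

102 xor 100 =   2
108 xor  82 =  62
 97 xor 134 = 231
103 xor 238 = 137
123 xor   8 = 115
 32 xor 117 =  85
116 xor  11 = 127
104 xor 110 =   6
101 xor  36 =  65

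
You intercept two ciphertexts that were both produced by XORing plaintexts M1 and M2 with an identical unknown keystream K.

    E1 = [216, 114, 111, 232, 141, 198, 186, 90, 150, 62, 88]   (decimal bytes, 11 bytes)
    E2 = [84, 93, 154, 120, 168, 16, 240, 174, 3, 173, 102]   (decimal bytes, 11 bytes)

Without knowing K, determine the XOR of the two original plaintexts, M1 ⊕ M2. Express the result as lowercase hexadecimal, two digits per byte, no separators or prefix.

8c2ff59025d64af495933e

E1 ⊕ E2 = (M1 ⊕ K) ⊕ (M2 ⊕ K) = M1 ⊕ M2 — the shared key cancels under XOR.
byte 0: 11011000 XOR 01010100 = 10001100
byte 1: 01110010 XOR 01011101 = 00101111
byte 2: 01101111 XOR 10011010 = 11110101
byte 3: 11101000 XOR 01111000 = 10010000
byte 4: 10001101 XOR 10101000 = 00100101
byte 5: 11000110 XOR 00010000 = 11010110
byte 6: 10111010 XOR 11110000 = 01001010
byte 7: 01011010 XOR 10101110 = 11110100
byte 8: 10010110 XOR 00000011 = 10010101
byte 9: 00111110 XOR 10101101 = 10010011
byte 10: 01011000 XOR 01100110 = 00111110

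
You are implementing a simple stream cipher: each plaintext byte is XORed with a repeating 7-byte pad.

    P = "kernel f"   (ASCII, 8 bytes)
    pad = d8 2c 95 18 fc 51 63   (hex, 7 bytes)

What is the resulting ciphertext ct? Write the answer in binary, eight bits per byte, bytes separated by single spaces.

The 7-byte key repeats, so the effective keystream is d8 2c 95 18 fc 51 63 d8.
byte 0: 107 ⊕ 216 = 179
byte 1: 101 ⊕  44 =  73
byte 2: 114 ⊕ 149 = 231
byte 3: 110 ⊕  24 = 118
byte 4: 101 ⊕ 252 = 153
byte 5: 108 ⊕  81 =  61
byte 6:  32 ⊕  99 =  67
byte 7: 102 ⊕ 216 = 190

10110011 01001001 11100111 01110110 10011001 00111101 01000011 10111110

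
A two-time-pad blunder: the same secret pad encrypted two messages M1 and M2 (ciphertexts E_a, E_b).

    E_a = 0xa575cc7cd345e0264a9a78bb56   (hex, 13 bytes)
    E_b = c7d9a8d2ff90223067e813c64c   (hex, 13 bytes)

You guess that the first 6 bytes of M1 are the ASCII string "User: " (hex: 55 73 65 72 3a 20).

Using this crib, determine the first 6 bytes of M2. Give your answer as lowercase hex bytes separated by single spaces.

First, E_a ⊕ E_b = (M1 ⊕ K) ⊕ (M2 ⊕ K) = M1 ⊕ M2, so the key drops out. Then M2 = (M1 ⊕ M2) ⊕ M1 over the first 6 bytes.
byte 0: (a5 ⊕ c7) ⊕ 55 = 62 ⊕ 55 = 37
byte 1: (75 ⊕ d9) ⊕ 73 = ac ⊕ 73 = df
byte 2: (cc ⊕ a8) ⊕ 65 = 64 ⊕ 65 = 01
byte 3: (7c ⊕ d2) ⊕ 72 = ae ⊕ 72 = dc
byte 4: (d3 ⊕ ff) ⊕ 3a = 2c ⊕ 3a = 16
byte 5: (45 ⊕ 90) ⊕ 20 = d5 ⊕ 20 = f5

37 df 01 dc 16 f5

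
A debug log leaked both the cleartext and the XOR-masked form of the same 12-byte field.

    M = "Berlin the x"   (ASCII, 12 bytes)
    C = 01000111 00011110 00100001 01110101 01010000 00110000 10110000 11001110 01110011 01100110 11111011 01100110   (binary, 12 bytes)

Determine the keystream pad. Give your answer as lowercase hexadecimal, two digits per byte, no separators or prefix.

057b5319395e90ba1b03db1e

Since C = M ⊕ pad, XORing both sides with M gives pad = M ⊕ C.
42 xor 47 = 05
65 xor 1e = 7b
72 xor 21 = 53
6c xor 75 = 19
69 xor 50 = 39
6e xor 30 = 5e
20 xor b0 = 90
74 xor ce = ba
68 xor 73 = 1b
65 xor 66 = 03
20 xor fb = db
78 xor 66 = 1e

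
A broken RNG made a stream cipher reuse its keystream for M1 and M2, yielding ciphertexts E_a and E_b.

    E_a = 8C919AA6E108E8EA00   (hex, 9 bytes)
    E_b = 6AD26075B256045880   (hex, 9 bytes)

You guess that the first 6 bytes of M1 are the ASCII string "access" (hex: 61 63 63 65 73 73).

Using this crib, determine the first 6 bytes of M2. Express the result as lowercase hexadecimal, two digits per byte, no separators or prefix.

First, E_a ⊕ E_b = (M1 ⊕ K) ⊕ (M2 ⊕ K) = M1 ⊕ M2, so the key drops out. Then M2 = (M1 ⊕ M2) ⊕ M1 over the first 6 bytes.
byte 0: (8c ^ 6a) ^ 61 = e6 ^ 61 = 87
byte 1: (91 ^ d2) ^ 63 = 43 ^ 63 = 20
byte 2: (9a ^ 60) ^ 63 = fa ^ 63 = 99
byte 3: (a6 ^ 75) ^ 65 = d3 ^ 65 = b6
byte 4: (e1 ^ b2) ^ 73 = 53 ^ 73 = 20
byte 5: (08 ^ 56) ^ 73 = 5e ^ 73 = 2d

872099b6202d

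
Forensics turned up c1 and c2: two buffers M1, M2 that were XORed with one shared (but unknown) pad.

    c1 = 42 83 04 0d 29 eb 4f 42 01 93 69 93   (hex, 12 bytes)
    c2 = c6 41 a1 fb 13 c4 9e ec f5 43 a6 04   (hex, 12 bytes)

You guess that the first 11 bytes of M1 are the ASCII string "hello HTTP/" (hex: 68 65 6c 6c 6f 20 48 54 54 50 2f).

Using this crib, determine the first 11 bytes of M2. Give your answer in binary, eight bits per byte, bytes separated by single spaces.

First, c1 ⊕ c2 = (M1 ⊕ K) ⊕ (M2 ⊕ K) = M1 ⊕ M2, so the key drops out. Then M2 = (M1 ⊕ M2) ⊕ M1 over the first 11 bytes.
byte 0: (42 xor c6) xor 68 = 84 xor 68 = ec
byte 1: (83 xor 41) xor 65 = c2 xor 65 = a7
byte 2: (04 xor a1) xor 6c = a5 xor 6c = c9
byte 3: (0d xor fb) xor 6c = f6 xor 6c = 9a
byte 4: (29 xor 13) xor 6f = 3a xor 6f = 55
byte 5: (eb xor c4) xor 20 = 2f xor 20 = 0f
byte 6: (4f xor 9e) xor 48 = d1 xor 48 = 99
byte 7: (42 xor ec) xor 54 = ae xor 54 = fa
byte 8: (01 xor f5) xor 54 = f4 xor 54 = a0
byte 9: (93 xor 43) xor 50 = d0 xor 50 = 80
byte 10: (69 xor a6) xor 2f = cf xor 2f = e0

11101100 10100111 11001001 10011010 01010101 00001111 10011001 11111010 10100000 10000000 11100000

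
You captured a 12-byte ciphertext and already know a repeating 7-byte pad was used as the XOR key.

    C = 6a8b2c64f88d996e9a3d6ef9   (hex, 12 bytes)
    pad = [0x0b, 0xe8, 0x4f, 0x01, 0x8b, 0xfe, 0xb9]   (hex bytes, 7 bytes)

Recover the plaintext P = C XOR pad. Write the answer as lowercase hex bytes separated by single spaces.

61 63 63 65 73 73 20 65 72 72 6f 72

The 7-byte key repeats, so the effective keystream is 0b e8 4f 01 8b fe b9 0b e8 4f 01 8b.
byte 0: 01101010 xor 00001011 = 01100001
byte 1: 10001011 xor 11101000 = 01100011
byte 2: 00101100 xor 01001111 = 01100011
byte 3: 01100100 xor 00000001 = 01100101
byte 4: 11111000 xor 10001011 = 01110011
byte 5: 10001101 xor 11111110 = 01110011
byte 6: 10011001 xor 10111001 = 00100000
byte 7: 01101110 xor 00001011 = 01100101
byte 8: 10011010 xor 11101000 = 01110010
byte 9: 00111101 xor 01001111 = 01110010
byte 10: 01101110 xor 00000001 = 01101111
byte 11: 11111001 xor 10001011 = 01110010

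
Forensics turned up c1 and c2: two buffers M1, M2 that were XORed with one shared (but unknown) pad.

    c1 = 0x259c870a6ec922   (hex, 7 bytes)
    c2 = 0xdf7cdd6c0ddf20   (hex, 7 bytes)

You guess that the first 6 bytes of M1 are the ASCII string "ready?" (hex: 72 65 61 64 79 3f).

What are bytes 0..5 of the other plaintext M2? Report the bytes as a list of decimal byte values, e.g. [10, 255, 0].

[136, 133, 59, 2, 26, 41]

First, c1 ⊕ c2 = (M1 ⊕ K) ⊕ (M2 ⊕ K) = M1 ⊕ M2, so the key drops out. Then M2 = (M1 ⊕ M2) ⊕ M1 over the first 6 bytes.
byte 0: (25 xor df) xor 72 = fa xor 72 = 88
byte 1: (9c xor 7c) xor 65 = e0 xor 65 = 85
byte 2: (87 xor dd) xor 61 = 5a xor 61 = 3b
byte 3: (0a xor 6c) xor 64 = 66 xor 64 = 02
byte 4: (6e xor 0d) xor 79 = 63 xor 79 = 1a
byte 5: (c9 xor df) xor 3f = 16 xor 3f = 29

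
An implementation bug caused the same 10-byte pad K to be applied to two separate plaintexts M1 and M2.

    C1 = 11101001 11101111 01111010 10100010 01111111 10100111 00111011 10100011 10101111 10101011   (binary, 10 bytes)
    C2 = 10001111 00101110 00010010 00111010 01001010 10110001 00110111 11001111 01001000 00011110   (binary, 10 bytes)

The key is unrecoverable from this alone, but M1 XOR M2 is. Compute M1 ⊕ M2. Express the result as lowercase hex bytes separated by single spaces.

C1 ⊕ C2 = (M1 ⊕ K) ⊕ (M2 ⊕ K) = M1 ⊕ M2 — the shared key cancels under XOR.
e9 xor 8f = 66
ef xor 2e = c1
7a xor 12 = 68
a2 xor 3a = 98
7f xor 4a = 35
a7 xor b1 = 16
3b xor 37 = 0c
a3 xor cf = 6c
af xor 48 = e7
ab xor 1e = b5

66 c1 68 98 35 16 0c 6c e7 b5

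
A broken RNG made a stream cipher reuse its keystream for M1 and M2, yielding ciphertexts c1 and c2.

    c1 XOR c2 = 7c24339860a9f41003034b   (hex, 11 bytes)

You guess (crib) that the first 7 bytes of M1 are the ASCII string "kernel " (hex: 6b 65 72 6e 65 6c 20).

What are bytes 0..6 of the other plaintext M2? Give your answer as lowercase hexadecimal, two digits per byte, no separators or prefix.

174141f605c5d4

Since c1 ⊕ c2 = M1 ⊕ M2, XORing with the guessed M1 bytes yields the corresponding M2 bytes: M2 = (c1 ⊕ c2) ⊕ M1.
7c ^ 6b = 17
24 ^ 65 = 41
33 ^ 72 = 41
98 ^ 6e = f6
60 ^ 65 = 05
a9 ^ 6c = c5
f4 ^ 20 = d4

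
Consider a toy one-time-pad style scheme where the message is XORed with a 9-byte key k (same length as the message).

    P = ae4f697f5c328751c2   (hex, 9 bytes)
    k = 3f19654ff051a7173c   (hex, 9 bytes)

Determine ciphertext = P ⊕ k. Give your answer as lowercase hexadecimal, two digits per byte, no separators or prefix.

ae ⊕ 3f = 91
4f ⊕ 19 = 56
69 ⊕ 65 = 0c
7f ⊕ 4f = 30
5c ⊕ f0 = ac
32 ⊕ 51 = 63
87 ⊕ a7 = 20
51 ⊕ 17 = 46
c2 ⊕ 3c = fe

91560c30ac632046fe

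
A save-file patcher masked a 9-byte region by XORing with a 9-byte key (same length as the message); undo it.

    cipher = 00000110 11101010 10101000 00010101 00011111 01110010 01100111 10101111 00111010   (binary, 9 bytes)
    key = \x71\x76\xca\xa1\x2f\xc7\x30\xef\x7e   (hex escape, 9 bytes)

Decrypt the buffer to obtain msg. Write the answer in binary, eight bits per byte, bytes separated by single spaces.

01110111 10011100 01100010 10110100 00110000 10110101 01010111 01000000 01000100

00000110 xor 01110001 = 01110111
11101010 xor 01110110 = 10011100
10101000 xor 11001010 = 01100010
00010101 xor 10100001 = 10110100
00011111 xor 00101111 = 00110000
01110010 xor 11000111 = 10110101
01100111 xor 00110000 = 01010111
10101111 xor 11101111 = 01000000
00111010 xor 01111110 = 01000100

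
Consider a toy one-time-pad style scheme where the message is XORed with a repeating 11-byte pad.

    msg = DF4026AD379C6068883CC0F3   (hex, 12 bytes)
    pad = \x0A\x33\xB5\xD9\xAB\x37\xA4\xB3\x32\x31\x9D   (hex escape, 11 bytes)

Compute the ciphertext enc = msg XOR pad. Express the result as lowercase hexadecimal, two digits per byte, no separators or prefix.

The 11-byte key repeats, so the effective keystream is 0a 33 b5 d9 ab 37 a4 b3 32 31 9d 0a.
byte 0: 223 xor  10 = 213
byte 1:  64 xor  51 = 115
byte 2:  38 xor 181 = 147
byte 3: 173 xor 217 = 116
byte 4:  55 xor 171 = 156
byte 5: 156 xor  55 = 171
byte 6:  96 xor 164 = 196
byte 7: 104 xor 179 = 219
byte 8: 136 xor  50 = 186
byte 9:  60 xor  49 =  13
byte 10: 192 xor 157 =  93
byte 11: 243 xor  10 = 249

d57393749cabc4dbba0d5df9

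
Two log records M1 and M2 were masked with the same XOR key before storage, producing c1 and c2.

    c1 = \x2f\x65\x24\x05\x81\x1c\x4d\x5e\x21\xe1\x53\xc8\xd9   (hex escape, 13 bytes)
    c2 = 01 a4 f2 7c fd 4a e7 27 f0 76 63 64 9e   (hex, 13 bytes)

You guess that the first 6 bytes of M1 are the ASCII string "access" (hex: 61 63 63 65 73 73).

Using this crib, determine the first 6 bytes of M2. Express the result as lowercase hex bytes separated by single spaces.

First, c1 ⊕ c2 = (M1 ⊕ K) ⊕ (M2 ⊕ K) = M1 ⊕ M2, so the key drops out. Then M2 = (M1 ⊕ M2) ⊕ M1 over the first 6 bytes.
byte 0: (2f XOR 01) XOR 61 = 2e XOR 61 = 4f
byte 1: (65 XOR a4) XOR 63 = c1 XOR 63 = a2
byte 2: (24 XOR f2) XOR 63 = d6 XOR 63 = b5
byte 3: (05 XOR 7c) XOR 65 = 79 XOR 65 = 1c
byte 4: (81 XOR fd) XOR 73 = 7c XOR 73 = 0f
byte 5: (1c XOR 4a) XOR 73 = 56 XOR 73 = 25

4f a2 b5 1c 0f 25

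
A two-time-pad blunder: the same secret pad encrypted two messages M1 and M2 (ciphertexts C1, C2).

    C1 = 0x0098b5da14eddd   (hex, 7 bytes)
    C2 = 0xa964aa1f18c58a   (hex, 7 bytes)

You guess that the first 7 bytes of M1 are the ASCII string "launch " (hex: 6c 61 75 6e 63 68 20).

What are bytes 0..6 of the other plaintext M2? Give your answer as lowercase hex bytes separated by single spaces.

c5 9d 6a ab 6f 40 77

First, C1 ⊕ C2 = (M1 ⊕ K) ⊕ (M2 ⊕ K) = M1 ⊕ M2, so the key drops out. Then M2 = (M1 ⊕ M2) ⊕ M1 over the first 7 bytes.
byte 0: (00 ^ a9) ^ 6c = a9 ^ 6c = c5
byte 1: (98 ^ 64) ^ 61 = fc ^ 61 = 9d
byte 2: (b5 ^ aa) ^ 75 = 1f ^ 75 = 6a
byte 3: (da ^ 1f) ^ 6e = c5 ^ 6e = ab
byte 4: (14 ^ 18) ^ 63 = 0c ^ 63 = 6f
byte 5: (ed ^ c5) ^ 68 = 28 ^ 68 = 40
byte 6: (dd ^ 8a) ^ 20 = 57 ^ 20 = 77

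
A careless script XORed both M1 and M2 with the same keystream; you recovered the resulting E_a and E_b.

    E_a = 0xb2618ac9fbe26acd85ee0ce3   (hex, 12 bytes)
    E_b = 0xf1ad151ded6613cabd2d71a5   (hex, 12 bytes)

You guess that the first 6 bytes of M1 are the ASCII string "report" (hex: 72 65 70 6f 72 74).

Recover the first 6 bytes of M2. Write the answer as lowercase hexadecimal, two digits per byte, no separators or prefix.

31a9efbb64f0

First, E_a ⊕ E_b = (M1 ⊕ K) ⊕ (M2 ⊕ K) = M1 ⊕ M2, so the key drops out. Then M2 = (M1 ⊕ M2) ⊕ M1 over the first 6 bytes.
byte 0: (b2 ⊕ f1) ⊕ 72 = 43 ⊕ 72 = 31
byte 1: (61 ⊕ ad) ⊕ 65 = cc ⊕ 65 = a9
byte 2: (8a ⊕ 15) ⊕ 70 = 9f ⊕ 70 = ef
byte 3: (c9 ⊕ 1d) ⊕ 6f = d4 ⊕ 6f = bb
byte 4: (fb ⊕ ed) ⊕ 72 = 16 ⊕ 72 = 64
byte 5: (e2 ⊕ 66) ⊕ 74 = 84 ⊕ 74 = f0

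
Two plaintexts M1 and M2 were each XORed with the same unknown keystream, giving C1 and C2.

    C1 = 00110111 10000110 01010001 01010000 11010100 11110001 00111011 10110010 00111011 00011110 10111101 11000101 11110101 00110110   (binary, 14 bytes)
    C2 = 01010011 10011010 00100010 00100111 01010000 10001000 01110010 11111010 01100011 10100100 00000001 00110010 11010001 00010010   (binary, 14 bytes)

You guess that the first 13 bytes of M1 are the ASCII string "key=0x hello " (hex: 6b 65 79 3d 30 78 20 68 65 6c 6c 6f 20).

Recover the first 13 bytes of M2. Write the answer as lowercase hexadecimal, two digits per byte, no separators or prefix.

0f790a4ab40169203dd6d09804

First, C1 ⊕ C2 = (M1 ⊕ K) ⊕ (M2 ⊕ K) = M1 ⊕ M2, so the key drops out. Then M2 = (M1 ⊕ M2) ⊕ M1 over the first 13 bytes.
byte 0: (37 ^ 53) ^ 6b = 64 ^ 6b = 0f
byte 1: (86 ^ 9a) ^ 65 = 1c ^ 65 = 79
byte 2: (51 ^ 22) ^ 79 = 73 ^ 79 = 0a
byte 3: (50 ^ 27) ^ 3d = 77 ^ 3d = 4a
byte 4: (d4 ^ 50) ^ 30 = 84 ^ 30 = b4
byte 5: (f1 ^ 88) ^ 78 = 79 ^ 78 = 01
byte 6: (3b ^ 72) ^ 20 = 49 ^ 20 = 69
byte 7: (b2 ^ fa) ^ 68 = 48 ^ 68 = 20
byte 8: (3b ^ 63) ^ 65 = 58 ^ 65 = 3d
byte 9: (1e ^ a4) ^ 6c = ba ^ 6c = d6
byte 10: (bd ^ 01) ^ 6c = bc ^ 6c = d0
byte 11: (c5 ^ 32) ^ 6f = f7 ^ 6f = 98
byte 12: (f5 ^ d1) ^ 20 = 24 ^ 20 = 04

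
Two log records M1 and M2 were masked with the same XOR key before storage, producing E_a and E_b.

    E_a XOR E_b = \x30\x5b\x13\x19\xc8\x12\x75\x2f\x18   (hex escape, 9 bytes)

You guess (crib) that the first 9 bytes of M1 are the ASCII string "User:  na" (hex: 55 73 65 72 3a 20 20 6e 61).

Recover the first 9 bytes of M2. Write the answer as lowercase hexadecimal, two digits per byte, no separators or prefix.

6528766bf232554179

Since E_a ⊕ E_b = M1 ⊕ M2, XORing with the guessed M1 bytes yields the corresponding M2 bytes: M2 = (E_a ⊕ E_b) ⊕ M1.
30 XOR 55 = 65
5b XOR 73 = 28
13 XOR 65 = 76
19 XOR 72 = 6b
c8 XOR 3a = f2
12 XOR 20 = 32
75 XOR 20 = 55
2f XOR 6e = 41
18 XOR 61 = 79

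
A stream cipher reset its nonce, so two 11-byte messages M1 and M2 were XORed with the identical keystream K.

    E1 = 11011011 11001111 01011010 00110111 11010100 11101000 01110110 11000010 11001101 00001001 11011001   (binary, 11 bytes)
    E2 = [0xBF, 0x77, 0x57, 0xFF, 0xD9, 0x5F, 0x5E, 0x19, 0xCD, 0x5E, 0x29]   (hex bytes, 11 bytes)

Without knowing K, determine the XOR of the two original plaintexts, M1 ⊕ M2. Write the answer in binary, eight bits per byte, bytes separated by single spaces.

E1 ⊕ E2 = (M1 ⊕ K) ⊕ (M2 ⊕ K) = M1 ⊕ M2 — the shared key cancels under XOR.
11011011 ⊕ 10111111 = 01100100
11001111 ⊕ 01110111 = 10111000
01011010 ⊕ 01010111 = 00001101
00110111 ⊕ 11111111 = 11001000
11010100 ⊕ 11011001 = 00001101
11101000 ⊕ 01011111 = 10110111
01110110 ⊕ 01011110 = 00101000
11000010 ⊕ 00011001 = 11011011
11001101 ⊕ 11001101 = 00000000
00001001 ⊕ 01011110 = 01010111
11011001 ⊕ 00101001 = 11110000

01100100 10111000 00001101 11001000 00001101 10110111 00101000 11011011 00000000 01010111 11110000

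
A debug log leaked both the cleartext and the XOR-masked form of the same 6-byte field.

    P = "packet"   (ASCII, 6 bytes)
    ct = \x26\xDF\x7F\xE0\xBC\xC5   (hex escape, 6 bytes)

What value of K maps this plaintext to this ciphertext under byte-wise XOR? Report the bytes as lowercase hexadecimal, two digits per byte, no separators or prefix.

56be1c8bd9b1

Since ct = P ⊕ K, XORing both sides with P gives K = P ⊕ ct.
70 ⊕ 26 = 56
61 ⊕ df = be
63 ⊕ 7f = 1c
6b ⊕ e0 = 8b
65 ⊕ bc = d9
74 ⊕ c5 = b1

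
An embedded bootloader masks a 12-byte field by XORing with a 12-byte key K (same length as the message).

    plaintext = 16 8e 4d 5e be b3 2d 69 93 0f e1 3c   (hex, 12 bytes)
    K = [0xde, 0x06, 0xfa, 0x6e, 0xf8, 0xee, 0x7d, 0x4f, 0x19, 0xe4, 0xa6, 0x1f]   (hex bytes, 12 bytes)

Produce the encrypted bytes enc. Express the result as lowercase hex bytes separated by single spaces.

c8 88 b7 30 46 5d 50 26 8a eb 47 23

 22 ^ 222 = 200
142 ^   6 = 136
 77 ^ 250 = 183
 94 ^ 110 =  48
190 ^ 248 =  70
179 ^ 238 =  93
 45 ^ 125 =  80
105 ^  79 =  38
147 ^  25 = 138
 15 ^ 228 = 235
225 ^ 166 =  71
 60 ^  31 =  35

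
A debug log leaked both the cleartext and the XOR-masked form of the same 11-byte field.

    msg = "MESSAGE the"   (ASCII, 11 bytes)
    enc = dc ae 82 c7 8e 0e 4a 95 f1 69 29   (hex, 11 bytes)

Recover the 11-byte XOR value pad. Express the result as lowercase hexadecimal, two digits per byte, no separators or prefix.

Since enc = msg ⊕ pad, XORing both sides with msg gives pad = msg ⊕ enc.
4d xor dc = 91
45 xor ae = eb
53 xor 82 = d1
53 xor c7 = 94
41 xor 8e = cf
47 xor 0e = 49
45 xor 4a = 0f
20 xor 95 = b5
74 xor f1 = 85
68 xor 69 = 01
65 xor 29 = 4c

91ebd194cf490fb585014c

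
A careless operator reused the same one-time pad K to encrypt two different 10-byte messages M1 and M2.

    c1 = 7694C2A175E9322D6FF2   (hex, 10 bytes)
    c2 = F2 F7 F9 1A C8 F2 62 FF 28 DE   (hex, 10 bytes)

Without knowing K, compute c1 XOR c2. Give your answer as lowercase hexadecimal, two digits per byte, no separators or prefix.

c1 ⊕ c2 = (M1 ⊕ K) ⊕ (M2 ⊕ K) = M1 ⊕ M2 — the shared key cancels under XOR.
76 ⊕ f2 = 84
94 ⊕ f7 = 63
c2 ⊕ f9 = 3b
a1 ⊕ 1a = bb
75 ⊕ c8 = bd
e9 ⊕ f2 = 1b
32 ⊕ 62 = 50
2d ⊕ ff = d2
6f ⊕ 28 = 47
f2 ⊕ de = 2c

84633bbbbd1b50d2472c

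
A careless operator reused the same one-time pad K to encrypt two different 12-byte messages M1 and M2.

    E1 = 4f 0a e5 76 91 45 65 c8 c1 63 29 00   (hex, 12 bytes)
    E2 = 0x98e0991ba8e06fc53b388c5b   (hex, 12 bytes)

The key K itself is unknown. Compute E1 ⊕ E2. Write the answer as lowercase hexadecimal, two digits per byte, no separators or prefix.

d7ea7c6d39a50a0dfa5ba55b

E1 ⊕ E2 = (M1 ⊕ K) ⊕ (M2 ⊕ K) = M1 ⊕ M2 — the shared key cancels under XOR.
4f xor 98 = d7
0a xor e0 = ea
e5 xor 99 = 7c
76 xor 1b = 6d
91 xor a8 = 39
45 xor e0 = a5
65 xor 6f = 0a
c8 xor c5 = 0d
c1 xor 3b = fa
63 xor 38 = 5b
29 xor 8c = a5
00 xor 5b = 5b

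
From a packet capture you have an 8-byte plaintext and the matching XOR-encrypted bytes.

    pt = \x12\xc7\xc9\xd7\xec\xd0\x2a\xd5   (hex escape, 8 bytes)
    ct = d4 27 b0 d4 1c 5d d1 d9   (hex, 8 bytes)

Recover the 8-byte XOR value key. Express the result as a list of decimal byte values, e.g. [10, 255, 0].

Since ct = pt ⊕ key, XORing both sides with pt gives key = pt ⊕ ct.
byte 0: 12 ⊕ d4 = c6
byte 1: c7 ⊕ 27 = e0
byte 2: c9 ⊕ b0 = 79
byte 3: d7 ⊕ d4 = 03
byte 4: ec ⊕ 1c = f0
byte 5: d0 ⊕ 5d = 8d
byte 6: 2a ⊕ d1 = fb
byte 7: d5 ⊕ d9 = 0c

[198, 224, 121, 3, 240, 141, 251, 12]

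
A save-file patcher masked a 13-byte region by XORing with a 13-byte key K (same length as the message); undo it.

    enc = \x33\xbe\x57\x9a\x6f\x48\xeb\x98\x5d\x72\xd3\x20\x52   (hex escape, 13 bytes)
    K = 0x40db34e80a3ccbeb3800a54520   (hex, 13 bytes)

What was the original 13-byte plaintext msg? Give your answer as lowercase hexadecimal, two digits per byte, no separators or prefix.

33 xor 40 = 73
be xor db = 65
57 xor 34 = 63
9a xor e8 = 72
6f xor 0a = 65
48 xor 3c = 74
eb xor cb = 20
98 xor eb = 73
5d xor 38 = 65
72 xor 00 = 72
d3 xor a5 = 76
20 xor 45 = 65
52 xor 20 = 72

73656372657420736572766572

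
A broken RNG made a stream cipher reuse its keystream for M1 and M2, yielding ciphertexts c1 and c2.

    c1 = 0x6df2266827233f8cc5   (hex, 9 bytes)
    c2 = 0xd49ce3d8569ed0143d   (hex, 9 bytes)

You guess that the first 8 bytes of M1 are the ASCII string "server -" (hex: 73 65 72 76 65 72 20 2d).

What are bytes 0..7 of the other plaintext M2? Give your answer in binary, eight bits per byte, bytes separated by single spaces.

11001010 00001011 10110111 11000110 00010100 11001111 11001111 10110101

First, c1 ⊕ c2 = (M1 ⊕ K) ⊕ (M2 ⊕ K) = M1 ⊕ M2, so the key drops out. Then M2 = (M1 ⊕ M2) ⊕ M1 over the first 8 bytes.
byte 0: (6d ⊕ d4) ⊕ 73 = b9 ⊕ 73 = ca
byte 1: (f2 ⊕ 9c) ⊕ 65 = 6e ⊕ 65 = 0b
byte 2: (26 ⊕ e3) ⊕ 72 = c5 ⊕ 72 = b7
byte 3: (68 ⊕ d8) ⊕ 76 = b0 ⊕ 76 = c6
byte 4: (27 ⊕ 56) ⊕ 65 = 71 ⊕ 65 = 14
byte 5: (23 ⊕ 9e) ⊕ 72 = bd ⊕ 72 = cf
byte 6: (3f ⊕ d0) ⊕ 20 = ef ⊕ 20 = cf
byte 7: (8c ⊕ 14) ⊕ 2d = 98 ⊕ 2d = b5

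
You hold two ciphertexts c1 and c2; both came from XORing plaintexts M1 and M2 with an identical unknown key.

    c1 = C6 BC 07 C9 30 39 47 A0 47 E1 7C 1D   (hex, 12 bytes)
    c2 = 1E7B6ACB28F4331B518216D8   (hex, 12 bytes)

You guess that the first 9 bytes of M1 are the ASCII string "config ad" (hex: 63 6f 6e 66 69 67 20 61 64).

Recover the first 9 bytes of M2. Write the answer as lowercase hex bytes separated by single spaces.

First, c1 ⊕ c2 = (M1 ⊕ K) ⊕ (M2 ⊕ K) = M1 ⊕ M2, so the key drops out. Then M2 = (M1 ⊕ M2) ⊕ M1 over the first 9 bytes.
byte 0: (c6 ⊕ 1e) ⊕ 63 = d8 ⊕ 63 = bb
byte 1: (bc ⊕ 7b) ⊕ 6f = c7 ⊕ 6f = a8
byte 2: (07 ⊕ 6a) ⊕ 6e = 6d ⊕ 6e = 03
byte 3: (c9 ⊕ cb) ⊕ 66 = 02 ⊕ 66 = 64
byte 4: (30 ⊕ 28) ⊕ 69 = 18 ⊕ 69 = 71
byte 5: (39 ⊕ f4) ⊕ 67 = cd ⊕ 67 = aa
byte 6: (47 ⊕ 33) ⊕ 20 = 74 ⊕ 20 = 54
byte 7: (a0 ⊕ 1b) ⊕ 61 = bb ⊕ 61 = da
byte 8: (47 ⊕ 51) ⊕ 64 = 16 ⊕ 64 = 72

bb a8 03 64 71 aa 54 da 72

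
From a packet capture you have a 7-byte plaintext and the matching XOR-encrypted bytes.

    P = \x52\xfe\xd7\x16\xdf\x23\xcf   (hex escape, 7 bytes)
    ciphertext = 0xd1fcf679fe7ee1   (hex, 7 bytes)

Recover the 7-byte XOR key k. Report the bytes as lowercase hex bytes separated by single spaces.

Since ciphertext = P ⊕ k, XORing both sides with P gives k = P ⊕ ciphertext.
byte 0: 52 ^ d1 = 83
byte 1: fe ^ fc = 02
byte 2: d7 ^ f6 = 21
byte 3: 16 ^ 79 = 6f
byte 4: df ^ fe = 21
byte 5: 23 ^ 7e = 5d
byte 6: cf ^ e1 = 2e

83 02 21 6f 21 5d 2e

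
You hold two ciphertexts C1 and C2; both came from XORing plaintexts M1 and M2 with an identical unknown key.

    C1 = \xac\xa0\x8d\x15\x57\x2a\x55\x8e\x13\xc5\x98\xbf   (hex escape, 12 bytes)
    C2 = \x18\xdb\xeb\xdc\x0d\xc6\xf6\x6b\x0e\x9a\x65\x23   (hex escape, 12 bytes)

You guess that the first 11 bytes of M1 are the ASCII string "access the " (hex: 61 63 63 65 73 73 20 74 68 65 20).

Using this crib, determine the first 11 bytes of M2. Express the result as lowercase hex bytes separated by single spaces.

First, C1 ⊕ C2 = (M1 ⊕ K) ⊕ (M2 ⊕ K) = M1 ⊕ M2, so the key drops out. Then M2 = (M1 ⊕ M2) ⊕ M1 over the first 11 bytes.
byte 0: (ac XOR 18) XOR 61 = b4 XOR 61 = d5
byte 1: (a0 XOR db) XOR 63 = 7b XOR 63 = 18
byte 2: (8d XOR eb) XOR 63 = 66 XOR 63 = 05
byte 3: (15 XOR dc) XOR 65 = c9 XOR 65 = ac
byte 4: (57 XOR 0d) XOR 73 = 5a XOR 73 = 29
byte 5: (2a XOR c6) XOR 73 = ec XOR 73 = 9f
byte 6: (55 XOR f6) XOR 20 = a3 XOR 20 = 83
byte 7: (8e XOR 6b) XOR 74 = e5 XOR 74 = 91
byte 8: (13 XOR 0e) XOR 68 = 1d XOR 68 = 75
byte 9: (c5 XOR 9a) XOR 65 = 5f XOR 65 = 3a
byte 10: (98 XOR 65) XOR 20 = fd XOR 20 = dd

d5 18 05 ac 29 9f 83 91 75 3a dd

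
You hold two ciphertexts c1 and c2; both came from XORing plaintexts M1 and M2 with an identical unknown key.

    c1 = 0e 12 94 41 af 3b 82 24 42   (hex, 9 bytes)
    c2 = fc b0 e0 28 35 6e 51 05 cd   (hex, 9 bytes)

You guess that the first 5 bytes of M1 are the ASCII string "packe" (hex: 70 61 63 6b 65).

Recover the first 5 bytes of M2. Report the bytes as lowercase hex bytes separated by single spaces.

First, c1 ⊕ c2 = (M1 ⊕ K) ⊕ (M2 ⊕ K) = M1 ⊕ M2, so the key drops out. Then M2 = (M1 ⊕ M2) ⊕ M1 over the first 5 bytes.
byte 0: (0e xor fc) xor 70 = f2 xor 70 = 82
byte 1: (12 xor b0) xor 61 = a2 xor 61 = c3
byte 2: (94 xor e0) xor 63 = 74 xor 63 = 17
byte 3: (41 xor 28) xor 6b = 69 xor 6b = 02
byte 4: (af xor 35) xor 65 = 9a xor 65 = ff

82 c3 17 02 ff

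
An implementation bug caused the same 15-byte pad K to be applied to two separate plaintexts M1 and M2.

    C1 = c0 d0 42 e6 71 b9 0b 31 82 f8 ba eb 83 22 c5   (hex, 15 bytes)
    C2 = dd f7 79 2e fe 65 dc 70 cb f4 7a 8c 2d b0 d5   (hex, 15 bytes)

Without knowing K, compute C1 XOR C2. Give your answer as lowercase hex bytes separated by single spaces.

1d 27 3b c8 8f dc d7 41 49 0c c0 67 ae 92 10

C1 ⊕ C2 = (M1 ⊕ K) ⊕ (M2 ⊕ K) = M1 ⊕ M2 — the shared key cancels under XOR.
c0 XOR dd = 1d
d0 XOR f7 = 27
42 XOR 79 = 3b
e6 XOR 2e = c8
71 XOR fe = 8f
b9 XOR 65 = dc
0b XOR dc = d7
31 XOR 70 = 41
82 XOR cb = 49
f8 XOR f4 = 0c
ba XOR 7a = c0
eb XOR 8c = 67
83 XOR 2d = ae
22 XOR b0 = 92
c5 XOR d5 = 10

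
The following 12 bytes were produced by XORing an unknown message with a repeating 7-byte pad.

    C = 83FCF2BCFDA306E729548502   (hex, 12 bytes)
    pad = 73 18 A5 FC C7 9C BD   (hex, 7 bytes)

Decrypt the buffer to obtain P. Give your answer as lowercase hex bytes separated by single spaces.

f0 e4 57 40 3a 3f bb 94 31 f1 79 c5

The 7-byte key repeats, so the effective keystream is 73 18 a5 fc c7 9c bd 73 18 a5 fc c7.
byte 0: 10000011 ^ 01110011 = 11110000
byte 1: 11111100 ^ 00011000 = 11100100
byte 2: 11110010 ^ 10100101 = 01010111
byte 3: 10111100 ^ 11111100 = 01000000
byte 4: 11111101 ^ 11000111 = 00111010
byte 5: 10100011 ^ 10011100 = 00111111
byte 6: 00000110 ^ 10111101 = 10111011
byte 7: 11100111 ^ 01110011 = 10010100
byte 8: 00101001 ^ 00011000 = 00110001
byte 9: 01010100 ^ 10100101 = 11110001
byte 10: 10000101 ^ 11111100 = 01111001
byte 11: 00000010 ^ 11000111 = 11000101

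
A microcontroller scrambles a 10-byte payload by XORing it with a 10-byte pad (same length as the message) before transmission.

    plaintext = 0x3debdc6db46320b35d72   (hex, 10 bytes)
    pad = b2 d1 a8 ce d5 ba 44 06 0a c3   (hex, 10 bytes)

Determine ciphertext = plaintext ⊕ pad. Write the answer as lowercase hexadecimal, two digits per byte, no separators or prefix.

8f3a74a361d964b557b1

 61 ⊕ 178 = 143
235 ⊕ 209 =  58
220 ⊕ 168 = 116
109 ⊕ 206 = 163
180 ⊕ 213 =  97
 99 ⊕ 186 = 217
 32 ⊕  68 = 100
179 ⊕   6 = 181
 93 ⊕  10 =  87
114 ⊕ 195 = 177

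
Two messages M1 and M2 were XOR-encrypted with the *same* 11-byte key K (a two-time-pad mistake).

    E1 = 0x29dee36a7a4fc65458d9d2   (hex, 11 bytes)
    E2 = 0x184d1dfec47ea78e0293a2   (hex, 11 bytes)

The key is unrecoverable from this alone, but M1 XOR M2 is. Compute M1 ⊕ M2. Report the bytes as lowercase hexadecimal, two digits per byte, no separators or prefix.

3193fe94be3161da5a4a70

E1 ⊕ E2 = (M1 ⊕ K) ⊕ (M2 ⊕ K) = M1 ⊕ M2 — the shared key cancels under XOR.
byte 0: 29 ⊕ 18 = 31
byte 1: de ⊕ 4d = 93
byte 2: e3 ⊕ 1d = fe
byte 3: 6a ⊕ fe = 94
byte 4: 7a ⊕ c4 = be
byte 5: 4f ⊕ 7e = 31
byte 6: c6 ⊕ a7 = 61
byte 7: 54 ⊕ 8e = da
byte 8: 58 ⊕ 02 = 5a
byte 9: d9 ⊕ 93 = 4a
byte 10: d2 ⊕ a2 = 70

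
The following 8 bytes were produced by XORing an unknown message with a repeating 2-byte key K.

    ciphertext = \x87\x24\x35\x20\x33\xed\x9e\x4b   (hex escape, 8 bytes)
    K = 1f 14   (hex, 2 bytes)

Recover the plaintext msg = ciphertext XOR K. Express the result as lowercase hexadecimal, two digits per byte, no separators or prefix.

The 2-byte key repeats, so the effective keystream is 1f 14 1f 14 1f 14 1f 14.
byte 0: 135 xor  31 = 152
byte 1:  36 xor  20 =  48
byte 2:  53 xor  31 =  42
byte 3:  32 xor  20 =  52
byte 4:  51 xor  31 =  44
byte 5: 237 xor  20 = 249
byte 6: 158 xor  31 = 129
byte 7:  75 xor  20 =  95

98302a342cf9815f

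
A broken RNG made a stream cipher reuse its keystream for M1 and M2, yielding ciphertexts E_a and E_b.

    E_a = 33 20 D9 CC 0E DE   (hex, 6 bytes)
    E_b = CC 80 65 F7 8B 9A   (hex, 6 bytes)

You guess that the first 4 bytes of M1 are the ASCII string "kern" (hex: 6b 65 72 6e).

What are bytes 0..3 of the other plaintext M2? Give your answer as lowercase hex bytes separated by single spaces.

94 c5 ce 55

First, E_a ⊕ E_b = (M1 ⊕ K) ⊕ (M2 ⊕ K) = M1 ⊕ M2, so the key drops out. Then M2 = (M1 ⊕ M2) ⊕ M1 over the first 4 bytes.
byte 0: (33 xor cc) xor 6b = ff xor 6b = 94
byte 1: (20 xor 80) xor 65 = a0 xor 65 = c5
byte 2: (d9 xor 65) xor 72 = bc xor 72 = ce
byte 3: (cc xor f7) xor 6e = 3b xor 6e = 55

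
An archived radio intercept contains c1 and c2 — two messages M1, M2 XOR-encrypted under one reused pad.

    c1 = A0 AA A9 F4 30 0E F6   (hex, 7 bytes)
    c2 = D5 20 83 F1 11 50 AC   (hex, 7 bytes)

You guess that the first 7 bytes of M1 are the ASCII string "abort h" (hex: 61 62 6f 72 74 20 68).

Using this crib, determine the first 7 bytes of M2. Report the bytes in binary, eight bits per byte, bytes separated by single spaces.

First, c1 ⊕ c2 = (M1 ⊕ K) ⊕ (M2 ⊕ K) = M1 ⊕ M2, so the key drops out. Then M2 = (M1 ⊕ M2) ⊕ M1 over the first 7 bytes.
byte 0: (a0 xor d5) xor 61 = 75 xor 61 = 14
byte 1: (aa xor 20) xor 62 = 8a xor 62 = e8
byte 2: (a9 xor 83) xor 6f = 2a xor 6f = 45
byte 3: (f4 xor f1) xor 72 = 05 xor 72 = 77
byte 4: (30 xor 11) xor 74 = 21 xor 74 = 55
byte 5: (0e xor 50) xor 20 = 5e xor 20 = 7e
byte 6: (f6 xor ac) xor 68 = 5a xor 68 = 32

00010100 11101000 01000101 01110111 01010101 01111110 00110010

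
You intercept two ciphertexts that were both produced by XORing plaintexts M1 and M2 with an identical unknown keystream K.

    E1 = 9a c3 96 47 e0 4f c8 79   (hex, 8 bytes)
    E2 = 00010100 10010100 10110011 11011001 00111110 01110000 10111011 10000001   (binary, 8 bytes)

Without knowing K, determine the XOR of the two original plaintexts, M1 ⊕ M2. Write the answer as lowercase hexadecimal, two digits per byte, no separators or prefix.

8e57259ede3f73f8

E1 ⊕ E2 = (M1 ⊕ K) ⊕ (M2 ⊕ K) = M1 ⊕ M2 — the shared key cancels under XOR.
byte 0: 154 ⊕  20 = 142
byte 1: 195 ⊕ 148 =  87
byte 2: 150 ⊕ 179 =  37
byte 3:  71 ⊕ 217 = 158
byte 4: 224 ⊕  62 = 222
byte 5:  79 ⊕ 112 =  63
byte 6: 200 ⊕ 187 = 115
byte 7: 121 ⊕ 129 = 248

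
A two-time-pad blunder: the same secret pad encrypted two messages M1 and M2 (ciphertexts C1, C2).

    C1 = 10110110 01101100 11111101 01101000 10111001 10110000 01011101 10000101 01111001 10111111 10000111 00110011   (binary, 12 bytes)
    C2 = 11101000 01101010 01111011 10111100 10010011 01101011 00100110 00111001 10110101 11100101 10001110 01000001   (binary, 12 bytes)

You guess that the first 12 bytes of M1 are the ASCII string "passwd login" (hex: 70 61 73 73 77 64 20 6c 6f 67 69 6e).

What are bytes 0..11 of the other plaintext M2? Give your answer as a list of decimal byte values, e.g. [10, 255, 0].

First, C1 ⊕ C2 = (M1 ⊕ K) ⊕ (M2 ⊕ K) = M1 ⊕ M2, so the key drops out. Then M2 = (M1 ⊕ M2) ⊕ M1 over the first 12 bytes.
byte 0: (b6 ⊕ e8) ⊕ 70 = 5e ⊕ 70 = 2e
byte 1: (6c ⊕ 6a) ⊕ 61 = 06 ⊕ 61 = 67
byte 2: (fd ⊕ 7b) ⊕ 73 = 86 ⊕ 73 = f5
byte 3: (68 ⊕ bc) ⊕ 73 = d4 ⊕ 73 = a7
byte 4: (b9 ⊕ 93) ⊕ 77 = 2a ⊕ 77 = 5d
byte 5: (b0 ⊕ 6b) ⊕ 64 = db ⊕ 64 = bf
byte 6: (5d ⊕ 26) ⊕ 20 = 7b ⊕ 20 = 5b
byte 7: (85 ⊕ 39) ⊕ 6c = bc ⊕ 6c = d0
byte 8: (79 ⊕ b5) ⊕ 6f = cc ⊕ 6f = a3
byte 9: (bf ⊕ e5) ⊕ 67 = 5a ⊕ 67 = 3d
byte 10: (87 ⊕ 8e) ⊕ 69 = 09 ⊕ 69 = 60
byte 11: (33 ⊕ 41) ⊕ 6e = 72 ⊕ 6e = 1c

[46, 103, 245, 167, 93, 191, 91, 208, 163, 61, 96, 28]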